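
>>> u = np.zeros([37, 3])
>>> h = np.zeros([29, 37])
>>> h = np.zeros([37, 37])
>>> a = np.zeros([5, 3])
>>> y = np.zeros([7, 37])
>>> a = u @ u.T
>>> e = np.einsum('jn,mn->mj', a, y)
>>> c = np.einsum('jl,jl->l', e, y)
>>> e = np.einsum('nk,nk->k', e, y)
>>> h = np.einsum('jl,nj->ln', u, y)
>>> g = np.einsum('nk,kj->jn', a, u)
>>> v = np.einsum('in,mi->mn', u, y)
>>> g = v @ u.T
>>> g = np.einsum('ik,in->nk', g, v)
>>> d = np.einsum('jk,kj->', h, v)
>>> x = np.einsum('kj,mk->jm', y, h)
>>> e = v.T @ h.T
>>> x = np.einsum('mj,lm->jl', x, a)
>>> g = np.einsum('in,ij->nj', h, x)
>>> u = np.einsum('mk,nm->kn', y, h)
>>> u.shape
(37, 3)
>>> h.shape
(3, 7)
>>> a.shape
(37, 37)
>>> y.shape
(7, 37)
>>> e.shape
(3, 3)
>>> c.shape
(37,)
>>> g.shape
(7, 37)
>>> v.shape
(7, 3)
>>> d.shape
()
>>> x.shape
(3, 37)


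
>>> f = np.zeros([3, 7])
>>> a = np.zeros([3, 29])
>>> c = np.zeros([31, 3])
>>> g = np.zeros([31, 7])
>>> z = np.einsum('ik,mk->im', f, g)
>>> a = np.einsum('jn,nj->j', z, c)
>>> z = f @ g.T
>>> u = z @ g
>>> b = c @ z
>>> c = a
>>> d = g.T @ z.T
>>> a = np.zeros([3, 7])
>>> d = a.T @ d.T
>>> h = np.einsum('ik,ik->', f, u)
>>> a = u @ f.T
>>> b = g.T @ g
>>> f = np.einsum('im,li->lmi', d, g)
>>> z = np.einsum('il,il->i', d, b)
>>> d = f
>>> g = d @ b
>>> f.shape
(31, 7, 7)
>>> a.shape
(3, 3)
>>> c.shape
(3,)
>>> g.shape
(31, 7, 7)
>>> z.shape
(7,)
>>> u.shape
(3, 7)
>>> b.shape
(7, 7)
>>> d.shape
(31, 7, 7)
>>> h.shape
()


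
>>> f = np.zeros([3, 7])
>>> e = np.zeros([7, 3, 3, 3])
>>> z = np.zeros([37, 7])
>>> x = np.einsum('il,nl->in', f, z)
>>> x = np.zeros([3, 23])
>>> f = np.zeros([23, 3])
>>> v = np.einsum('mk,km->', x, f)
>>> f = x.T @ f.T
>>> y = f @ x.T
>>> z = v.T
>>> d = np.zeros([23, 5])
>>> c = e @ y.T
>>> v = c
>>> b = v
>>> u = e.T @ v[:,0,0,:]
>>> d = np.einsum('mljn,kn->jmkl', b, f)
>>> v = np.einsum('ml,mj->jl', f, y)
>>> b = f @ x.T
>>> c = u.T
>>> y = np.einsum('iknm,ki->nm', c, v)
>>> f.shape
(23, 23)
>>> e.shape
(7, 3, 3, 3)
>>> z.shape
()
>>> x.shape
(3, 23)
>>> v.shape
(3, 23)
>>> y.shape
(3, 3)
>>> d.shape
(3, 7, 23, 3)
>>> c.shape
(23, 3, 3, 3)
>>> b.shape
(23, 3)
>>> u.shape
(3, 3, 3, 23)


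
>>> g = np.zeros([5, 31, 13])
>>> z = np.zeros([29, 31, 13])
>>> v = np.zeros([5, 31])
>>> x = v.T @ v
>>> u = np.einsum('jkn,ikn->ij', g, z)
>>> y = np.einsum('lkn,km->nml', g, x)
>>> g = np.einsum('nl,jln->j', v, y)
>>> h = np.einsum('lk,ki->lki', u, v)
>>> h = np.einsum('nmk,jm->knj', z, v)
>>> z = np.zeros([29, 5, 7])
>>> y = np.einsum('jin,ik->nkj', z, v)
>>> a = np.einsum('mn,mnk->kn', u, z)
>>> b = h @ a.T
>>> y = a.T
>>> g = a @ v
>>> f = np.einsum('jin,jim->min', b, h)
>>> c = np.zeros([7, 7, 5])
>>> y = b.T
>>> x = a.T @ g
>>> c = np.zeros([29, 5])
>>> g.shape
(7, 31)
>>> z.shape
(29, 5, 7)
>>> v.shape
(5, 31)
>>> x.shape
(5, 31)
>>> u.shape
(29, 5)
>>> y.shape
(7, 29, 13)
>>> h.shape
(13, 29, 5)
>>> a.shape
(7, 5)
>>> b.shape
(13, 29, 7)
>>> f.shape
(5, 29, 7)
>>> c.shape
(29, 5)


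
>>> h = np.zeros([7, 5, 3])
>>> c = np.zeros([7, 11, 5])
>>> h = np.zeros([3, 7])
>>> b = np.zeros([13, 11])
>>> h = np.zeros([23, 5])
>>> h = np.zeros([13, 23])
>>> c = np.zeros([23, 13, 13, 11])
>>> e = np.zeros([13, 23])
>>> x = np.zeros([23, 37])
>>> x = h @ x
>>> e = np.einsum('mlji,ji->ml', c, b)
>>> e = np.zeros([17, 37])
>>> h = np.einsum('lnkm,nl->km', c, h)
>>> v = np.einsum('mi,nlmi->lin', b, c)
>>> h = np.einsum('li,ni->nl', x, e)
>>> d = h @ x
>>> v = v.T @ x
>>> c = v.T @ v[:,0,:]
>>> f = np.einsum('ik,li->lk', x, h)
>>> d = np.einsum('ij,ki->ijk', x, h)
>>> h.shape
(17, 13)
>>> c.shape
(37, 11, 37)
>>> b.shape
(13, 11)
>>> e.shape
(17, 37)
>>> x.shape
(13, 37)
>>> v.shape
(23, 11, 37)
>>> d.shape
(13, 37, 17)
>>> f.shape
(17, 37)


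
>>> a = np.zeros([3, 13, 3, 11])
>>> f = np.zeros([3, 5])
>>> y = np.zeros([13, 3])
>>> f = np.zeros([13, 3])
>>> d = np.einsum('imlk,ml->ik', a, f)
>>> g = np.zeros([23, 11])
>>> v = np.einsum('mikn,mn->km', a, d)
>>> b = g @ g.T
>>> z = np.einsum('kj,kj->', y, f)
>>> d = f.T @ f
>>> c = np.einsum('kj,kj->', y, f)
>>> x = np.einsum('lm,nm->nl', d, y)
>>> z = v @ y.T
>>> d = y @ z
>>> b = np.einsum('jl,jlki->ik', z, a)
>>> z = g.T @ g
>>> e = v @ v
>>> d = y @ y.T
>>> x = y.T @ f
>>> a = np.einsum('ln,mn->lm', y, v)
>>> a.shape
(13, 3)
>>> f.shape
(13, 3)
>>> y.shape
(13, 3)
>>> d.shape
(13, 13)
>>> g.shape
(23, 11)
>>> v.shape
(3, 3)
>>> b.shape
(11, 3)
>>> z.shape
(11, 11)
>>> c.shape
()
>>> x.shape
(3, 3)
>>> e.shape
(3, 3)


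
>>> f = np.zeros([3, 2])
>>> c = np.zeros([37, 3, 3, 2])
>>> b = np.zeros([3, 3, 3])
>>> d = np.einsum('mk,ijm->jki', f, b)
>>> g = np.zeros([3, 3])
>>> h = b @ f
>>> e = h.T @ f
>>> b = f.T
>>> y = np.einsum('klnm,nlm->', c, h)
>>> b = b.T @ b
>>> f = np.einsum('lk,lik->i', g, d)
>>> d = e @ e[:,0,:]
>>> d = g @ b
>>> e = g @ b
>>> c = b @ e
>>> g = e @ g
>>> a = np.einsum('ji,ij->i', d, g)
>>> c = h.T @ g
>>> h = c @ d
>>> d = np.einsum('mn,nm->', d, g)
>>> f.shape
(2,)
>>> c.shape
(2, 3, 3)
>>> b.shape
(3, 3)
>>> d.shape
()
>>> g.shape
(3, 3)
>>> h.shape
(2, 3, 3)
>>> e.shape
(3, 3)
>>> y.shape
()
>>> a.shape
(3,)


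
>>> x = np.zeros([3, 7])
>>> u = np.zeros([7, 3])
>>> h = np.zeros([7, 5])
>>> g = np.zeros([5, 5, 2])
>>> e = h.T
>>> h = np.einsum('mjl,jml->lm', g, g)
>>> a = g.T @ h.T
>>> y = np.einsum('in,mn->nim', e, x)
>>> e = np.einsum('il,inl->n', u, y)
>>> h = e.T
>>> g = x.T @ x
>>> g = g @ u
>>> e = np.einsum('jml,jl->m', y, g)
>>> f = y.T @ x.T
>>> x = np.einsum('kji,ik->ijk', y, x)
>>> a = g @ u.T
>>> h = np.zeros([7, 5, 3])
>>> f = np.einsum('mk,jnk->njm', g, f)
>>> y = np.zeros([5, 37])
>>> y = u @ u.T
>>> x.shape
(3, 5, 7)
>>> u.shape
(7, 3)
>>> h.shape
(7, 5, 3)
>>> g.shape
(7, 3)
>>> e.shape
(5,)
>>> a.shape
(7, 7)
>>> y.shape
(7, 7)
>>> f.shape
(5, 3, 7)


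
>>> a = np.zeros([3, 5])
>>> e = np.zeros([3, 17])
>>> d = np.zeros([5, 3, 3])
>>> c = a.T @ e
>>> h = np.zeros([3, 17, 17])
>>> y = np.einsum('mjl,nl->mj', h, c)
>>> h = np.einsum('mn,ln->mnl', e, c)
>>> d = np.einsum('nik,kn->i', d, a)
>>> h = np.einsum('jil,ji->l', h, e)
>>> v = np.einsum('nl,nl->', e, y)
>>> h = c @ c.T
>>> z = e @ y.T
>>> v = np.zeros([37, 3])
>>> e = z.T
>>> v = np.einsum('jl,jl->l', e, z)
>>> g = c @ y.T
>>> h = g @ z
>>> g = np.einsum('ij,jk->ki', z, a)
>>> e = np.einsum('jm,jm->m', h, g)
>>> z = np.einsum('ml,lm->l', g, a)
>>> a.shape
(3, 5)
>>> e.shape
(3,)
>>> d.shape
(3,)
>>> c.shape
(5, 17)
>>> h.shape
(5, 3)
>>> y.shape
(3, 17)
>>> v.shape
(3,)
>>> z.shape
(3,)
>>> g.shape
(5, 3)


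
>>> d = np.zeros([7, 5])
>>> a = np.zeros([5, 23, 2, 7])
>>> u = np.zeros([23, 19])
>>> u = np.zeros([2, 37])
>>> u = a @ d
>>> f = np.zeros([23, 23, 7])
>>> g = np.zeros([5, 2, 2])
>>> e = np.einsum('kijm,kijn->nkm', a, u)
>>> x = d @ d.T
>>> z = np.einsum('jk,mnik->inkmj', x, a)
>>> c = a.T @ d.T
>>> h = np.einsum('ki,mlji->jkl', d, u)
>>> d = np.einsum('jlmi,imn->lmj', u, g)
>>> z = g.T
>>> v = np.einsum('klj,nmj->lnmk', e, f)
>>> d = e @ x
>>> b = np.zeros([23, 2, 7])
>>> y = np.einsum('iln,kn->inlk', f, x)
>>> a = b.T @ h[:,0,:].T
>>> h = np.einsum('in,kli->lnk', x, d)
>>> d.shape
(5, 5, 7)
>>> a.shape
(7, 2, 2)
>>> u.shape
(5, 23, 2, 5)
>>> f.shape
(23, 23, 7)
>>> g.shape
(5, 2, 2)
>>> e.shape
(5, 5, 7)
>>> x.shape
(7, 7)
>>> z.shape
(2, 2, 5)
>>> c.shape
(7, 2, 23, 7)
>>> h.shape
(5, 7, 5)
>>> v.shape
(5, 23, 23, 5)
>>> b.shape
(23, 2, 7)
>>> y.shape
(23, 7, 23, 7)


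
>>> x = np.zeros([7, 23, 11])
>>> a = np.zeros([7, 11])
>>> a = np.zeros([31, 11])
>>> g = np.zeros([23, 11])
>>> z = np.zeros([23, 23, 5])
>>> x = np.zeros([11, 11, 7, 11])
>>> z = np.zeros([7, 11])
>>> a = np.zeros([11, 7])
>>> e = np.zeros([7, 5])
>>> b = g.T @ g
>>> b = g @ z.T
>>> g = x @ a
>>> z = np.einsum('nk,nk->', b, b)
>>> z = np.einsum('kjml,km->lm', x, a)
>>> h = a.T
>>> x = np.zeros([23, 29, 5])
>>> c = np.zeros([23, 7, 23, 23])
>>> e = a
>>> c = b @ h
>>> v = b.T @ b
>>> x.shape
(23, 29, 5)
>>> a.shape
(11, 7)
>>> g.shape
(11, 11, 7, 7)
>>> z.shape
(11, 7)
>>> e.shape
(11, 7)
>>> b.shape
(23, 7)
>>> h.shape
(7, 11)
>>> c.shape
(23, 11)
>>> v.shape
(7, 7)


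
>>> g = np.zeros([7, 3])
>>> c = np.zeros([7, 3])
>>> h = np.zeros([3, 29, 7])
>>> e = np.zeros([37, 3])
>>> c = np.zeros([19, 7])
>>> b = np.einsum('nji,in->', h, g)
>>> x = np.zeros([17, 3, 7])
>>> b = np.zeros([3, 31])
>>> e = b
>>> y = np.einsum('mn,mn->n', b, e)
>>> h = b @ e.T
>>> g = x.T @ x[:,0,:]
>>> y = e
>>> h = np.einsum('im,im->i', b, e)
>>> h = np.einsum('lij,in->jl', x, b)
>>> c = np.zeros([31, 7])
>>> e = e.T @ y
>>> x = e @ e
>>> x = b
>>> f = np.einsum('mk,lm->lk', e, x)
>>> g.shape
(7, 3, 7)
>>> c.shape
(31, 7)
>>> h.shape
(7, 17)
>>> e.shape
(31, 31)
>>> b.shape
(3, 31)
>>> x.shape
(3, 31)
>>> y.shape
(3, 31)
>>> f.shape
(3, 31)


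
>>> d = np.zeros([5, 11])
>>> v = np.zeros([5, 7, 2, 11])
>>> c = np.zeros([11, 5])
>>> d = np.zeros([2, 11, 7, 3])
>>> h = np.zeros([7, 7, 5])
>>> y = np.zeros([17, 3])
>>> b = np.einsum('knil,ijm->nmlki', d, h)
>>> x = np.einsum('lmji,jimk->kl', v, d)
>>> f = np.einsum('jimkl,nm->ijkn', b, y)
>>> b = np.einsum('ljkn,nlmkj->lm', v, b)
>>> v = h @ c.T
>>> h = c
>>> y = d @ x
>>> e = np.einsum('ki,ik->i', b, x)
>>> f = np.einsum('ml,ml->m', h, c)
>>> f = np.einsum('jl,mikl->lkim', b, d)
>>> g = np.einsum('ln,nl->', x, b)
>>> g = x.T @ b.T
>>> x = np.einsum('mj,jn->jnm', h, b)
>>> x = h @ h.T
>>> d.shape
(2, 11, 7, 3)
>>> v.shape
(7, 7, 11)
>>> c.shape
(11, 5)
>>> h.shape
(11, 5)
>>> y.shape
(2, 11, 7, 5)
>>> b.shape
(5, 3)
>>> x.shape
(11, 11)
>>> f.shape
(3, 7, 11, 2)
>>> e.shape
(3,)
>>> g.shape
(5, 5)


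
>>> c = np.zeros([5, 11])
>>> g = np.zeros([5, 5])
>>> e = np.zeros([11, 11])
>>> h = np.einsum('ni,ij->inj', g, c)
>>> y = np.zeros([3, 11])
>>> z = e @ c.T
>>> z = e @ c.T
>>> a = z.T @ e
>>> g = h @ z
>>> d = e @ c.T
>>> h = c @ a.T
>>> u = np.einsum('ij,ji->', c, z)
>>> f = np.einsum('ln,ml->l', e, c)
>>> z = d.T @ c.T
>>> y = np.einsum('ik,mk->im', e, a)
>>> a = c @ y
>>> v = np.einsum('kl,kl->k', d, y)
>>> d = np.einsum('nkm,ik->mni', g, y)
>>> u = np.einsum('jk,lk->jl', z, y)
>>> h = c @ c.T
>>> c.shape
(5, 11)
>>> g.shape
(5, 5, 5)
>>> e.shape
(11, 11)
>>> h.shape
(5, 5)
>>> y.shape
(11, 5)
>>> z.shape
(5, 5)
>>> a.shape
(5, 5)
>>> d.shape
(5, 5, 11)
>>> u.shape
(5, 11)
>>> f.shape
(11,)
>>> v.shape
(11,)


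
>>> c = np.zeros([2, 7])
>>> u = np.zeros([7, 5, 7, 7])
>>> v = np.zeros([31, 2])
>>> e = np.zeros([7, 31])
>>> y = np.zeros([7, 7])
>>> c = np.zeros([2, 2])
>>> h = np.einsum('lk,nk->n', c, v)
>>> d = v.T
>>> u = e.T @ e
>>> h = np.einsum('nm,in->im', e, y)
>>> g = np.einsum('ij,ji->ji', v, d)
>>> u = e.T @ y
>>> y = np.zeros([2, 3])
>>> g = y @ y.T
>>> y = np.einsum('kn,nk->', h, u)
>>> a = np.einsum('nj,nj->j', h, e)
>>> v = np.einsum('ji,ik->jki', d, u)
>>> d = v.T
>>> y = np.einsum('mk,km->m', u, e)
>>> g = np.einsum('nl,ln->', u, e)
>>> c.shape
(2, 2)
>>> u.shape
(31, 7)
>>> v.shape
(2, 7, 31)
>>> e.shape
(7, 31)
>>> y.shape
(31,)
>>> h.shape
(7, 31)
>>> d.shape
(31, 7, 2)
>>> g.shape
()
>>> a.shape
(31,)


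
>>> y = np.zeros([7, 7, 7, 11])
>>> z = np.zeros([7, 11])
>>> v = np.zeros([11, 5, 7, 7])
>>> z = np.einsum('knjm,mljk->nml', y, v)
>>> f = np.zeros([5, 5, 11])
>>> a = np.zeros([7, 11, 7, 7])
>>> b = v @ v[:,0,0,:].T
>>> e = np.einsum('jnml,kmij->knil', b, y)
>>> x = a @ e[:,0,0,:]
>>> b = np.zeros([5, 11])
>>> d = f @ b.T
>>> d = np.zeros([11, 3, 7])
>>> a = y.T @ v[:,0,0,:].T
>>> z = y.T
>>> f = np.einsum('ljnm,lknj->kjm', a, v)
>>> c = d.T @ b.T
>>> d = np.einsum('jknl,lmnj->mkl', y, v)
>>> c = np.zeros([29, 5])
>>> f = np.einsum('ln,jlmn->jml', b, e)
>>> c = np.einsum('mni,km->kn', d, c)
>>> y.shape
(7, 7, 7, 11)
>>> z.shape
(11, 7, 7, 7)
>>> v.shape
(11, 5, 7, 7)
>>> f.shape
(7, 7, 5)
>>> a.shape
(11, 7, 7, 11)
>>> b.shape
(5, 11)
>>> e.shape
(7, 5, 7, 11)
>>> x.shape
(7, 11, 7, 11)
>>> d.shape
(5, 7, 11)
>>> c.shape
(29, 7)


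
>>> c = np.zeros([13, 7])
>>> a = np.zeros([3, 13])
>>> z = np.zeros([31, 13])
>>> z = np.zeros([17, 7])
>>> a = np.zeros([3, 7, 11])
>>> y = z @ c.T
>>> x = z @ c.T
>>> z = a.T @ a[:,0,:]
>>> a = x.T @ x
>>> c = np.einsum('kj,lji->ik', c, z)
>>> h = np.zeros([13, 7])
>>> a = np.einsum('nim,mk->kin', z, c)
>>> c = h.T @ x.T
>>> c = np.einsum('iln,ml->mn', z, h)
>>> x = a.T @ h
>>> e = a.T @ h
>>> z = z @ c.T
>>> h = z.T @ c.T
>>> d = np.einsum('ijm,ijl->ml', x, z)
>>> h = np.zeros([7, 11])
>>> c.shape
(13, 11)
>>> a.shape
(13, 7, 11)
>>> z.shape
(11, 7, 13)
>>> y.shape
(17, 13)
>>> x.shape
(11, 7, 7)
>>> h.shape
(7, 11)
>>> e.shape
(11, 7, 7)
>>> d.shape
(7, 13)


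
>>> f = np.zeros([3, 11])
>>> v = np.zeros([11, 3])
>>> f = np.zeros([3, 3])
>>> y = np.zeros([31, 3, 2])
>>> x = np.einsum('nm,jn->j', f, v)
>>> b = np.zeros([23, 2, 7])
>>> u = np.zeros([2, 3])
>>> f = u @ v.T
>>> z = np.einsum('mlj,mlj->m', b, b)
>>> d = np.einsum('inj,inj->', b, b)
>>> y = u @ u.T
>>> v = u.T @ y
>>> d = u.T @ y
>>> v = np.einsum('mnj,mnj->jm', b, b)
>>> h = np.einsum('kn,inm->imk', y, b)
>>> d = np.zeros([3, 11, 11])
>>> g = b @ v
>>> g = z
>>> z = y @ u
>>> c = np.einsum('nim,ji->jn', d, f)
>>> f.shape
(2, 11)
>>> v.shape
(7, 23)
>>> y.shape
(2, 2)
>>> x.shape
(11,)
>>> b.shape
(23, 2, 7)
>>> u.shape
(2, 3)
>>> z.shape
(2, 3)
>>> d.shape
(3, 11, 11)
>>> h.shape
(23, 7, 2)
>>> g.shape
(23,)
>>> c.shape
(2, 3)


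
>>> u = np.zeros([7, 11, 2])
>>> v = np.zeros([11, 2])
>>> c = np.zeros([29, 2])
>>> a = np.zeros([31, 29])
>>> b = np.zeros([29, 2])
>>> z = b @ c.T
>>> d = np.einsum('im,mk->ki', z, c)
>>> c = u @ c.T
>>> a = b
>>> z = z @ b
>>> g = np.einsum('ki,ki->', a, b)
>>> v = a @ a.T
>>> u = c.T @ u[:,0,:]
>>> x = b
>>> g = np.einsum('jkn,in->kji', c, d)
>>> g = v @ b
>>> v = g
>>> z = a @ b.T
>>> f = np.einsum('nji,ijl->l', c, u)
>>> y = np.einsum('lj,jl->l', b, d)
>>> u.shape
(29, 11, 2)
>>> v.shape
(29, 2)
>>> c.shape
(7, 11, 29)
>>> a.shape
(29, 2)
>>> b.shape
(29, 2)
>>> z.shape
(29, 29)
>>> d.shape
(2, 29)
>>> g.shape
(29, 2)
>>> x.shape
(29, 2)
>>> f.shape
(2,)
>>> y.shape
(29,)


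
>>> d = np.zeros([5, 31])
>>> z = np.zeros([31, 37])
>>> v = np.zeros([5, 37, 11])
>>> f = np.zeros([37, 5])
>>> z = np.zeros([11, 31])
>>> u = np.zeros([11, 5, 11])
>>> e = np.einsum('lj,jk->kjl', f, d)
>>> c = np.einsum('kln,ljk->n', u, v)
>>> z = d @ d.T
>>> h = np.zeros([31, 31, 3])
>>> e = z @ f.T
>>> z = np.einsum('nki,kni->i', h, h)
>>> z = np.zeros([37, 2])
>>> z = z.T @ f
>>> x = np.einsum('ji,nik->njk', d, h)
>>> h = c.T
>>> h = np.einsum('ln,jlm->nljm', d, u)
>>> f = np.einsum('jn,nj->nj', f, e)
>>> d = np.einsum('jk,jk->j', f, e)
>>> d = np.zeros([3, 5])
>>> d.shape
(3, 5)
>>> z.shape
(2, 5)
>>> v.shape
(5, 37, 11)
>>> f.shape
(5, 37)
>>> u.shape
(11, 5, 11)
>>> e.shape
(5, 37)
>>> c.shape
(11,)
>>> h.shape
(31, 5, 11, 11)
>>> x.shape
(31, 5, 3)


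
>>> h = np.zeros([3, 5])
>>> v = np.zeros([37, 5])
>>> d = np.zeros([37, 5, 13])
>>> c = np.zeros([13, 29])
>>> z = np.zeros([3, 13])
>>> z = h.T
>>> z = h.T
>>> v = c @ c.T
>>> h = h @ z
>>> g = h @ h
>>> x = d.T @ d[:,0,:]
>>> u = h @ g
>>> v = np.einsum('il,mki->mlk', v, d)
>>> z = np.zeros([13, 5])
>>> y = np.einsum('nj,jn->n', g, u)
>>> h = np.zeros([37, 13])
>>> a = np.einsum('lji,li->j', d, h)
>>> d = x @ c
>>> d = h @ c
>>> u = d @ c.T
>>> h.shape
(37, 13)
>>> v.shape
(37, 13, 5)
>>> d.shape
(37, 29)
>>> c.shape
(13, 29)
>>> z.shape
(13, 5)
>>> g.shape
(3, 3)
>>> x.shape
(13, 5, 13)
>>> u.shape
(37, 13)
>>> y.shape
(3,)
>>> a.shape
(5,)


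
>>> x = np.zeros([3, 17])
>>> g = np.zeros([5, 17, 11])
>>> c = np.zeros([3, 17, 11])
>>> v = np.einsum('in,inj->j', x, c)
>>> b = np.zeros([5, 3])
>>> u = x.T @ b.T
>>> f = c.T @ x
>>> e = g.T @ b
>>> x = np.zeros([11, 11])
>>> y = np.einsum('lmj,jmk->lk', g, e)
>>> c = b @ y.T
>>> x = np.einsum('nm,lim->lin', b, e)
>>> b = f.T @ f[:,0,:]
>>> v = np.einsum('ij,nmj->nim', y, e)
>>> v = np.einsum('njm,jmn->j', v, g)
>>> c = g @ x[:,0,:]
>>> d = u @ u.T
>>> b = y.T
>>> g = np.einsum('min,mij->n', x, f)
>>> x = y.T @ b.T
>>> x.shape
(3, 3)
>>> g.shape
(5,)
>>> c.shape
(5, 17, 5)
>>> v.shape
(5,)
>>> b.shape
(3, 5)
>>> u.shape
(17, 5)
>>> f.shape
(11, 17, 17)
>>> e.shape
(11, 17, 3)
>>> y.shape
(5, 3)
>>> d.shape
(17, 17)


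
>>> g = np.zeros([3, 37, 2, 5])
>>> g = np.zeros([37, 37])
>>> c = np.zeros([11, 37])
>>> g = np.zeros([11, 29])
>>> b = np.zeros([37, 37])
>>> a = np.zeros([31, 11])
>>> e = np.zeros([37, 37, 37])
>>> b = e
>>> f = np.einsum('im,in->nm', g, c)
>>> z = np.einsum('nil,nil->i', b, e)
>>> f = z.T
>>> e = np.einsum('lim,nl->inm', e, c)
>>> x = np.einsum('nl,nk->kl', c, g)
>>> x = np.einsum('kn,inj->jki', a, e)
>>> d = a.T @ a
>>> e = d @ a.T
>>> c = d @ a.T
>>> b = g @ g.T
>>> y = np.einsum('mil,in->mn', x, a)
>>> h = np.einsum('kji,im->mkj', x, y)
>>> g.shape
(11, 29)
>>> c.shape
(11, 31)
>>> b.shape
(11, 11)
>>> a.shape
(31, 11)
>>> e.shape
(11, 31)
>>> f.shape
(37,)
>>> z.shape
(37,)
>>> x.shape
(37, 31, 37)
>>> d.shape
(11, 11)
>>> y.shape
(37, 11)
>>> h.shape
(11, 37, 31)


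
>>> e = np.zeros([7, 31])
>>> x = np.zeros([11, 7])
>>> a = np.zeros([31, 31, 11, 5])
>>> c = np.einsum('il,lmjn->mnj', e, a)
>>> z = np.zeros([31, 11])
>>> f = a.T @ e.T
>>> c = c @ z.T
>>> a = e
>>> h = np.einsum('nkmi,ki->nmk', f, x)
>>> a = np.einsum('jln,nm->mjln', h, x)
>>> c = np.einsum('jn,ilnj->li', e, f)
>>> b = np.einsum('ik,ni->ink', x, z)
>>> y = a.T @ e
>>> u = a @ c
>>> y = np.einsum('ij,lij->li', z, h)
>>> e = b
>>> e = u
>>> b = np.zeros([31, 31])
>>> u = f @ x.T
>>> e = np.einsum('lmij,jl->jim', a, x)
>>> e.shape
(11, 31, 5)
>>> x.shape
(11, 7)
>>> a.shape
(7, 5, 31, 11)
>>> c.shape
(11, 5)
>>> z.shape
(31, 11)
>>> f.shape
(5, 11, 31, 7)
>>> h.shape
(5, 31, 11)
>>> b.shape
(31, 31)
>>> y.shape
(5, 31)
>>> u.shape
(5, 11, 31, 11)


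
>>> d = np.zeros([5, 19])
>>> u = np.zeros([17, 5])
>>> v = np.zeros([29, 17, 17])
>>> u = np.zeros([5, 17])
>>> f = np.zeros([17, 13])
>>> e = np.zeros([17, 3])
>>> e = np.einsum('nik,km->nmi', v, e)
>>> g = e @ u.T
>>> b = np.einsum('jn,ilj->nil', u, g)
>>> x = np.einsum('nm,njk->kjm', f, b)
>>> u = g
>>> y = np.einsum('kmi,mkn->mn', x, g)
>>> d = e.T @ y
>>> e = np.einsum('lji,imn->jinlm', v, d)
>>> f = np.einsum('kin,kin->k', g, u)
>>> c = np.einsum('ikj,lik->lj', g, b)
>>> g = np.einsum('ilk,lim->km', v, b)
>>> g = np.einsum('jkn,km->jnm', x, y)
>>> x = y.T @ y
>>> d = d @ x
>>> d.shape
(17, 3, 5)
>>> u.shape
(29, 3, 5)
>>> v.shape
(29, 17, 17)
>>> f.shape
(29,)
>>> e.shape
(17, 17, 5, 29, 3)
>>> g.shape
(3, 13, 5)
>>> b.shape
(17, 29, 3)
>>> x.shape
(5, 5)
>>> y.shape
(29, 5)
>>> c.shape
(17, 5)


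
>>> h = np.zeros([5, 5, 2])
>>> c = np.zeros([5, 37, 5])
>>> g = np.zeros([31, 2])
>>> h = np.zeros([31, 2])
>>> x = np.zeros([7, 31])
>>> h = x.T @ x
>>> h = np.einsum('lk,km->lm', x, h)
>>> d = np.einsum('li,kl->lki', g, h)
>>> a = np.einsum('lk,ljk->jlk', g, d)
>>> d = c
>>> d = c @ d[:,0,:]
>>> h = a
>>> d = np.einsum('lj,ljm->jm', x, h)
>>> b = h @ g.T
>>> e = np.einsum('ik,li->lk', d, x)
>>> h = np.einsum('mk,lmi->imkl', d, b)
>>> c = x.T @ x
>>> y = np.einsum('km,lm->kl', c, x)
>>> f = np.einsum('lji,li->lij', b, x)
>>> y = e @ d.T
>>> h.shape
(31, 31, 2, 7)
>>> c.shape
(31, 31)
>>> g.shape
(31, 2)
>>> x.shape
(7, 31)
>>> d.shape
(31, 2)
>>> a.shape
(7, 31, 2)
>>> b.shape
(7, 31, 31)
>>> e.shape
(7, 2)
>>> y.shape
(7, 31)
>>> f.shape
(7, 31, 31)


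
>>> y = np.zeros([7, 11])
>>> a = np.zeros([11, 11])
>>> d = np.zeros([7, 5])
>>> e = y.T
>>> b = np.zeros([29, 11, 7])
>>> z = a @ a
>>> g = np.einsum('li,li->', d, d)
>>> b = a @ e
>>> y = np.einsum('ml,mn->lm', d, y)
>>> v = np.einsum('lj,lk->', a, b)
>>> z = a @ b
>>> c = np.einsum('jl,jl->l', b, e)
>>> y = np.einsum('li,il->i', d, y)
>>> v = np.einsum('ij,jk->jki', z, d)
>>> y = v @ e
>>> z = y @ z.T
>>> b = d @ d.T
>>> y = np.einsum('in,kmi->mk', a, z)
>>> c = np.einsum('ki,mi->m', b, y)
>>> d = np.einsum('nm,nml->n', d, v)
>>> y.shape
(5, 7)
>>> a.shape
(11, 11)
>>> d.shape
(7,)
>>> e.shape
(11, 7)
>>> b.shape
(7, 7)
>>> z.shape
(7, 5, 11)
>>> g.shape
()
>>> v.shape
(7, 5, 11)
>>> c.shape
(5,)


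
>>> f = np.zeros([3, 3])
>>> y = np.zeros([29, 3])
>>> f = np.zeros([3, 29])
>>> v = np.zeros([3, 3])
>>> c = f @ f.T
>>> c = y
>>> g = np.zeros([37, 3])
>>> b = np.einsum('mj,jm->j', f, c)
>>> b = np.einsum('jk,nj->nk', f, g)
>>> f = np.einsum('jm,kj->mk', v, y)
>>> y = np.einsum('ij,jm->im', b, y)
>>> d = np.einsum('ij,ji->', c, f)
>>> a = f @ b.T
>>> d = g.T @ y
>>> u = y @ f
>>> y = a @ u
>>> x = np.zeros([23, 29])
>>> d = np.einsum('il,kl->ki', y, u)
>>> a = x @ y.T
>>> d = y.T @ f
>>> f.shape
(3, 29)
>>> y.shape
(3, 29)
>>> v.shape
(3, 3)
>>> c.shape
(29, 3)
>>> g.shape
(37, 3)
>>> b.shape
(37, 29)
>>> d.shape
(29, 29)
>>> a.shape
(23, 3)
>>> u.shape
(37, 29)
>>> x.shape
(23, 29)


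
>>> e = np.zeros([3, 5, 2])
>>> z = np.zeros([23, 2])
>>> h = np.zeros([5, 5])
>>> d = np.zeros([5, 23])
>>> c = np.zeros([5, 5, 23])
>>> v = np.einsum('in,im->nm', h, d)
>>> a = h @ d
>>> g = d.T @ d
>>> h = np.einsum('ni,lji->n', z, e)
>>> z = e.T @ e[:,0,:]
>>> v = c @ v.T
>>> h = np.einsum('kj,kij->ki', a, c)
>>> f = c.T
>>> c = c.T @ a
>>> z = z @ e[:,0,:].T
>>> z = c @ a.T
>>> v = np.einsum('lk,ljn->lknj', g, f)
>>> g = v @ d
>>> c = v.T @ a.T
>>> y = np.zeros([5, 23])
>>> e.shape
(3, 5, 2)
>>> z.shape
(23, 5, 5)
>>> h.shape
(5, 5)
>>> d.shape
(5, 23)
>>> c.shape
(5, 5, 23, 5)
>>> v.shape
(23, 23, 5, 5)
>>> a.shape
(5, 23)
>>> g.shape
(23, 23, 5, 23)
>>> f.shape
(23, 5, 5)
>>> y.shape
(5, 23)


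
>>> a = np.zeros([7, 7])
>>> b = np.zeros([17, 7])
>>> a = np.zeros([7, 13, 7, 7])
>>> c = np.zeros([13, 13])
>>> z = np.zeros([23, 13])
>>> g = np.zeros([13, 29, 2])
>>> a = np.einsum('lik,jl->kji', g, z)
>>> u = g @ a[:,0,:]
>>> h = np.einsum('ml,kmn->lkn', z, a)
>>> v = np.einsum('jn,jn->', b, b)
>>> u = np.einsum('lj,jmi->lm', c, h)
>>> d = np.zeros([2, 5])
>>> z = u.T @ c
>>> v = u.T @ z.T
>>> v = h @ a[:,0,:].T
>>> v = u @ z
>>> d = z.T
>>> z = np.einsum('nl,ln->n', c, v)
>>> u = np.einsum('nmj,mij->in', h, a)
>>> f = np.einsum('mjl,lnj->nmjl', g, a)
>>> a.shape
(2, 23, 29)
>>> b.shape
(17, 7)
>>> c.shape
(13, 13)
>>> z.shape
(13,)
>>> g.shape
(13, 29, 2)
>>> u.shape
(23, 13)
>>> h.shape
(13, 2, 29)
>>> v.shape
(13, 13)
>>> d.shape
(13, 2)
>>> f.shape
(23, 13, 29, 2)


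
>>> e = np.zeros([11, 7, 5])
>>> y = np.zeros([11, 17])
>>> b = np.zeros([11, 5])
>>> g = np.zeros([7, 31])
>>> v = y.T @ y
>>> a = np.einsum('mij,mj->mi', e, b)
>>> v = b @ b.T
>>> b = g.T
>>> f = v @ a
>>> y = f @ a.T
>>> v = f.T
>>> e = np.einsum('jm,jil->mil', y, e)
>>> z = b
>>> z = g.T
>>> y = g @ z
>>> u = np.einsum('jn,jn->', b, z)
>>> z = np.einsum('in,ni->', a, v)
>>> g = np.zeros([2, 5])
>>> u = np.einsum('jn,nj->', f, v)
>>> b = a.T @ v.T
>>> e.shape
(11, 7, 5)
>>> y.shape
(7, 7)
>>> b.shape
(7, 7)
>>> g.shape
(2, 5)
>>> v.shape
(7, 11)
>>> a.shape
(11, 7)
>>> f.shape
(11, 7)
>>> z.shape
()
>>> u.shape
()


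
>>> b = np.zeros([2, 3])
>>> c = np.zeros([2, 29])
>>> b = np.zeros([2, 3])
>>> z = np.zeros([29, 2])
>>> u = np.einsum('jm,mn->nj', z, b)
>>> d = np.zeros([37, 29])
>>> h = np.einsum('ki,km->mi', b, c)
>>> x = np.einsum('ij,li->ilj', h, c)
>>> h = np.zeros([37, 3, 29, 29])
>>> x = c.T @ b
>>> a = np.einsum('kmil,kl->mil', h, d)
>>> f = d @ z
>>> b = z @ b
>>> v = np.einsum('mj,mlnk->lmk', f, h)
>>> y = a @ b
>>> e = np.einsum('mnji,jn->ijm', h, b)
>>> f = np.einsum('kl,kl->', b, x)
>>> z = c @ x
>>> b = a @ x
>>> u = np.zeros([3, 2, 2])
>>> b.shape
(3, 29, 3)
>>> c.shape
(2, 29)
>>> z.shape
(2, 3)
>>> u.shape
(3, 2, 2)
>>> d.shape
(37, 29)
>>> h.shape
(37, 3, 29, 29)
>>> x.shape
(29, 3)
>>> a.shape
(3, 29, 29)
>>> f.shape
()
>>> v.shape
(3, 37, 29)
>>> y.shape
(3, 29, 3)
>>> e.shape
(29, 29, 37)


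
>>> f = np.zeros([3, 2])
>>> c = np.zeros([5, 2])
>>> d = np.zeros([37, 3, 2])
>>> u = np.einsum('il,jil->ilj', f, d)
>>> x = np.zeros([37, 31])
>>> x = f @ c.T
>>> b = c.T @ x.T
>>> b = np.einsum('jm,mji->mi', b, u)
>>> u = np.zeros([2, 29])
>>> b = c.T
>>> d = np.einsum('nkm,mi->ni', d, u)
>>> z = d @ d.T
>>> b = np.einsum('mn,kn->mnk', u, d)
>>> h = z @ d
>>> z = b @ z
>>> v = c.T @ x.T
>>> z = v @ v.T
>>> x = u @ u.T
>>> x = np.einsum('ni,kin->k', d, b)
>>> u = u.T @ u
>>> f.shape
(3, 2)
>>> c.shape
(5, 2)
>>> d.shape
(37, 29)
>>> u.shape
(29, 29)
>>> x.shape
(2,)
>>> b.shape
(2, 29, 37)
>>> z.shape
(2, 2)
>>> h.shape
(37, 29)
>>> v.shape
(2, 3)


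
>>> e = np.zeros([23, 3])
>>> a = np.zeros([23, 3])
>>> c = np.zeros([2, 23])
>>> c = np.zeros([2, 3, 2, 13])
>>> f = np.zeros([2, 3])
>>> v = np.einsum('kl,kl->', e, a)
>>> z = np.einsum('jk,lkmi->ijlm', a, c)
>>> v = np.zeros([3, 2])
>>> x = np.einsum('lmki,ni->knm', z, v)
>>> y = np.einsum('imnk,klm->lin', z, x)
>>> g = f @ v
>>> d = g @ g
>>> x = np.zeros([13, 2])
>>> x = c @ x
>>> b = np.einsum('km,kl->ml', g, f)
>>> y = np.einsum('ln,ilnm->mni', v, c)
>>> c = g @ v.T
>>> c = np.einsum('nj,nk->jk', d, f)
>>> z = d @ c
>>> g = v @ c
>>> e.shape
(23, 3)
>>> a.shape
(23, 3)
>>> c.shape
(2, 3)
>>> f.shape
(2, 3)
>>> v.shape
(3, 2)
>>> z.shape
(2, 3)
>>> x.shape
(2, 3, 2, 2)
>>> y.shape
(13, 2, 2)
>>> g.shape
(3, 3)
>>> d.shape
(2, 2)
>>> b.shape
(2, 3)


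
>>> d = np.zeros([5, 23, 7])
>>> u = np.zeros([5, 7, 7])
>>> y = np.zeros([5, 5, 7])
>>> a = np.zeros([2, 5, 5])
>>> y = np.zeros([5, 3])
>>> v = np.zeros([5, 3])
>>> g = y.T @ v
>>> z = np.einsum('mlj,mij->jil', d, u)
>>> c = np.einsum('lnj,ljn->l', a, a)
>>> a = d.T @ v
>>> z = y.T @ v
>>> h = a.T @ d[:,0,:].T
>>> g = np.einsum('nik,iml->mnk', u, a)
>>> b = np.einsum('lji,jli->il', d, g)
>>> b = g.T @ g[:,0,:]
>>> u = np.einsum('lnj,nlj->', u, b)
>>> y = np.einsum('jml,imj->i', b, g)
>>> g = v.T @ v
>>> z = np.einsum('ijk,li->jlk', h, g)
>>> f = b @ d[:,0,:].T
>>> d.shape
(5, 23, 7)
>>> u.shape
()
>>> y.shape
(23,)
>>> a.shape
(7, 23, 3)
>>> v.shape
(5, 3)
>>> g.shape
(3, 3)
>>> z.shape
(23, 3, 5)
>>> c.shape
(2,)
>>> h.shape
(3, 23, 5)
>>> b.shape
(7, 5, 7)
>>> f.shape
(7, 5, 5)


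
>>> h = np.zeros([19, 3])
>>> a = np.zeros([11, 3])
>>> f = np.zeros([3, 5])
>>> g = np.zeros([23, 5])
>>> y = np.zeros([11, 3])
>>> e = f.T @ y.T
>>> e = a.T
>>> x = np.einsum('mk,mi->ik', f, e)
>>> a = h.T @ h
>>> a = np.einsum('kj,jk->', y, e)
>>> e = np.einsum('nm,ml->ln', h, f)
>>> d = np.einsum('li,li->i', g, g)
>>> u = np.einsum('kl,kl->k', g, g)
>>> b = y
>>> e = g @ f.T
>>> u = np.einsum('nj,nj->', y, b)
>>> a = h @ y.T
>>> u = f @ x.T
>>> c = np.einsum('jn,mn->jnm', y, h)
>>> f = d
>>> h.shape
(19, 3)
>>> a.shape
(19, 11)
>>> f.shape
(5,)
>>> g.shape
(23, 5)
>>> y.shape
(11, 3)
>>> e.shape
(23, 3)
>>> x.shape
(11, 5)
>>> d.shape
(5,)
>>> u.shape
(3, 11)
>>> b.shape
(11, 3)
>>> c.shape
(11, 3, 19)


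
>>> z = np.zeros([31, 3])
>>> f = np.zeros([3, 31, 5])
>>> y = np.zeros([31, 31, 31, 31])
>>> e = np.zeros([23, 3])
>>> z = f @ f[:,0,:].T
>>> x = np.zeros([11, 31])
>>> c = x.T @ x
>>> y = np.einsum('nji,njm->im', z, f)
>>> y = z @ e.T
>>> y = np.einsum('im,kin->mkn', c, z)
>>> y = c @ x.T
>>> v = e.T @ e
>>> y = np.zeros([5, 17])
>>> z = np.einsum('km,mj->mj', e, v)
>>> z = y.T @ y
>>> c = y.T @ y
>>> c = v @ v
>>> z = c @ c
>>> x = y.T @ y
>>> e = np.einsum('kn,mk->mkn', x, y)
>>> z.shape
(3, 3)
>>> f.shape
(3, 31, 5)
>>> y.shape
(5, 17)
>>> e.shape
(5, 17, 17)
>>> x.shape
(17, 17)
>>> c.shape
(3, 3)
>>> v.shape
(3, 3)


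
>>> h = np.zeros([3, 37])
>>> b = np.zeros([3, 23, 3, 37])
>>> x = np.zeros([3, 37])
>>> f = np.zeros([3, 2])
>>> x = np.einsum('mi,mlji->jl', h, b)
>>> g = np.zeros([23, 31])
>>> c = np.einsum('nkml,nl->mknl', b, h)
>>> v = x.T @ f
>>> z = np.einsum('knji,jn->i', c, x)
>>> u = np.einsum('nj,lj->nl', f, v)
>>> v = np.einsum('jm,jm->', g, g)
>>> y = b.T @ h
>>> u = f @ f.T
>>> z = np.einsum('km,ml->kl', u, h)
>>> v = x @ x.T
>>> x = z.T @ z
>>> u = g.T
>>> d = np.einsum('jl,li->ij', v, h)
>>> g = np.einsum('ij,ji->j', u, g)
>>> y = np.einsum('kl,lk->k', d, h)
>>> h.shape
(3, 37)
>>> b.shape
(3, 23, 3, 37)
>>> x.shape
(37, 37)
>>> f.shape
(3, 2)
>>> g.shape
(23,)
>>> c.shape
(3, 23, 3, 37)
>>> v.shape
(3, 3)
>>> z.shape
(3, 37)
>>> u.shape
(31, 23)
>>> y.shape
(37,)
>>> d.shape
(37, 3)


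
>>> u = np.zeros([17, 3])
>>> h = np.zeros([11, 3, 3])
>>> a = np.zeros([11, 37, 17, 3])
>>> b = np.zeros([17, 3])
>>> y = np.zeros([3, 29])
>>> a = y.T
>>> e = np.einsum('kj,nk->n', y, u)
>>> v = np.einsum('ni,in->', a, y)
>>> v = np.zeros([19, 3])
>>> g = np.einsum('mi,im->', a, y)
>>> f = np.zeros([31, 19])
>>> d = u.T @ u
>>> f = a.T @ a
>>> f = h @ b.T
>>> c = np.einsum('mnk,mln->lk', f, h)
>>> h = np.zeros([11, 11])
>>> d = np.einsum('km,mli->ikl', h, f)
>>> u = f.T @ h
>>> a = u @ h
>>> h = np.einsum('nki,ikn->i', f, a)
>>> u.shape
(17, 3, 11)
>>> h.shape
(17,)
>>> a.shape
(17, 3, 11)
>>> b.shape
(17, 3)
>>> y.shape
(3, 29)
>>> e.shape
(17,)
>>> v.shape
(19, 3)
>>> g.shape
()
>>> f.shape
(11, 3, 17)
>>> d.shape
(17, 11, 3)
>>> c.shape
(3, 17)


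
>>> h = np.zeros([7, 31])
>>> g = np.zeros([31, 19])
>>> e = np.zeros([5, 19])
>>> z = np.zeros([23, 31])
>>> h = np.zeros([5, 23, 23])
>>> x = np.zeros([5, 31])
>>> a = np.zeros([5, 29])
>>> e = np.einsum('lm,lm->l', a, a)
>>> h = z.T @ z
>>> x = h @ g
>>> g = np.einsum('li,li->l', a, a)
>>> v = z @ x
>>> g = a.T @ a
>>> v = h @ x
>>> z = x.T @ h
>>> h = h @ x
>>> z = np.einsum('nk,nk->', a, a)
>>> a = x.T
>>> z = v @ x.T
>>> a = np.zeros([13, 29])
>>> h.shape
(31, 19)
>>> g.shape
(29, 29)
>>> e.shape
(5,)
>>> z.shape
(31, 31)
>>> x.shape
(31, 19)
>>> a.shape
(13, 29)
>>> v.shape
(31, 19)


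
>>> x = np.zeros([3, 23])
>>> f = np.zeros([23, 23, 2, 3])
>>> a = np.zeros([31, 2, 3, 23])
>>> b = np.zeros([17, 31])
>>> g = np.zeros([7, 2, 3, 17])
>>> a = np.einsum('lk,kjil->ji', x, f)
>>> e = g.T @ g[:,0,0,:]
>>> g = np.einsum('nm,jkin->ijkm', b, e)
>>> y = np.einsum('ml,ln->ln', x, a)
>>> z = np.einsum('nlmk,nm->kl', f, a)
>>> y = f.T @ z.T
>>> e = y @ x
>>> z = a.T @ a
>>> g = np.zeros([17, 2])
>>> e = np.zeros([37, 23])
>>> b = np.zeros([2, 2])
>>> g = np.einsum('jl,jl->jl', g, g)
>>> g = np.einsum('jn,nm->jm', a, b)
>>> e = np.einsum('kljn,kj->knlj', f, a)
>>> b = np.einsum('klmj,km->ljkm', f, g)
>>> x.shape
(3, 23)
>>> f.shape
(23, 23, 2, 3)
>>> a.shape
(23, 2)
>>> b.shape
(23, 3, 23, 2)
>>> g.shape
(23, 2)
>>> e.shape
(23, 3, 23, 2)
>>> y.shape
(3, 2, 23, 3)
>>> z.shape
(2, 2)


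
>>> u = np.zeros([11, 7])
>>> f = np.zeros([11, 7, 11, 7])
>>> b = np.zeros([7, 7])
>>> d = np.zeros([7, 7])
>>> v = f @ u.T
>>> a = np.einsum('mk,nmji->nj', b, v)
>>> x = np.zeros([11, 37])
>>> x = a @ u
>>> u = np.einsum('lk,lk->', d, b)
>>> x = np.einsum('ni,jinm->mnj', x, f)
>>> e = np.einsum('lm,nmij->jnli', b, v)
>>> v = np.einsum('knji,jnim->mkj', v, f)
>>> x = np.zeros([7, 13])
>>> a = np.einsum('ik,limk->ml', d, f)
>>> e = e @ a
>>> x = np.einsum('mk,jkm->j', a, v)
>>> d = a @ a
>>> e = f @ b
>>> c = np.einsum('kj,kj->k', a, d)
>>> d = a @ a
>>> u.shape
()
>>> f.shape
(11, 7, 11, 7)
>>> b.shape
(7, 7)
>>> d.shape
(11, 11)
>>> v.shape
(7, 11, 11)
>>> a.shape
(11, 11)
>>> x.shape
(7,)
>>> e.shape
(11, 7, 11, 7)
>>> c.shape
(11,)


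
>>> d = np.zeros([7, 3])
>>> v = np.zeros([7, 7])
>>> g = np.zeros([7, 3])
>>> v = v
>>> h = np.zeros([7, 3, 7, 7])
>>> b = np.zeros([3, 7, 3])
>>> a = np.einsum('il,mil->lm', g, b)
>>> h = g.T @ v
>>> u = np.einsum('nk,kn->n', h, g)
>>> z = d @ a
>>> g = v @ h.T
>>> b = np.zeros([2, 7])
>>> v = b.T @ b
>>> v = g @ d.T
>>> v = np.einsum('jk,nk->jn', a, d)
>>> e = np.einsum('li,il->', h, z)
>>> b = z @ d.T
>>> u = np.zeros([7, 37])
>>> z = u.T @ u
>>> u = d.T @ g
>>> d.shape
(7, 3)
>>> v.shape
(3, 7)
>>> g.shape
(7, 3)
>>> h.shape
(3, 7)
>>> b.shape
(7, 7)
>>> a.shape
(3, 3)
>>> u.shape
(3, 3)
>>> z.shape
(37, 37)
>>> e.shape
()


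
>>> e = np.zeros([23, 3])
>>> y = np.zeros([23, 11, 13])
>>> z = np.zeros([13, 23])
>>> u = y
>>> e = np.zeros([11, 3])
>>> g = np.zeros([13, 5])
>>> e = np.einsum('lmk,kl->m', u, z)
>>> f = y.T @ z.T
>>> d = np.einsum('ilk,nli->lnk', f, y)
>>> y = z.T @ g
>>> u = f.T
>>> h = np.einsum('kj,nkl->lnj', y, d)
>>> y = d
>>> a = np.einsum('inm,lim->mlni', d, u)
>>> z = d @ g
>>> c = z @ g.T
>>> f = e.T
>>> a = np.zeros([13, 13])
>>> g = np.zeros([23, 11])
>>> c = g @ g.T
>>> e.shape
(11,)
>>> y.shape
(11, 23, 13)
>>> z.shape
(11, 23, 5)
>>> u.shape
(13, 11, 13)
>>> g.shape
(23, 11)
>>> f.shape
(11,)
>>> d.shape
(11, 23, 13)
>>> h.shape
(13, 11, 5)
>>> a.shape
(13, 13)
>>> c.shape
(23, 23)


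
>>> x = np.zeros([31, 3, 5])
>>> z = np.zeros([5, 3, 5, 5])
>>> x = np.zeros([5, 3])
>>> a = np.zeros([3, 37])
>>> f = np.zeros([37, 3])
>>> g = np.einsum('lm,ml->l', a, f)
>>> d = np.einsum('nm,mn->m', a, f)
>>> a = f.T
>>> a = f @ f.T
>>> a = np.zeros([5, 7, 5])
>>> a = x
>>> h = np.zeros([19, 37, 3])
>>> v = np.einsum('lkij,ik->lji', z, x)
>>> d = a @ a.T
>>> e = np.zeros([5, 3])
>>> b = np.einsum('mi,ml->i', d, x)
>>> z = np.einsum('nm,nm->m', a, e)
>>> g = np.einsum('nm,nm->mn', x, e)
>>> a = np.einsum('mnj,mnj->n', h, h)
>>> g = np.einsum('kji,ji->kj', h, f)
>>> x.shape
(5, 3)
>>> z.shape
(3,)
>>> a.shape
(37,)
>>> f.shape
(37, 3)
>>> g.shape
(19, 37)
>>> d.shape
(5, 5)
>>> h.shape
(19, 37, 3)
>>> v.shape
(5, 5, 5)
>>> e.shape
(5, 3)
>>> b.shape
(5,)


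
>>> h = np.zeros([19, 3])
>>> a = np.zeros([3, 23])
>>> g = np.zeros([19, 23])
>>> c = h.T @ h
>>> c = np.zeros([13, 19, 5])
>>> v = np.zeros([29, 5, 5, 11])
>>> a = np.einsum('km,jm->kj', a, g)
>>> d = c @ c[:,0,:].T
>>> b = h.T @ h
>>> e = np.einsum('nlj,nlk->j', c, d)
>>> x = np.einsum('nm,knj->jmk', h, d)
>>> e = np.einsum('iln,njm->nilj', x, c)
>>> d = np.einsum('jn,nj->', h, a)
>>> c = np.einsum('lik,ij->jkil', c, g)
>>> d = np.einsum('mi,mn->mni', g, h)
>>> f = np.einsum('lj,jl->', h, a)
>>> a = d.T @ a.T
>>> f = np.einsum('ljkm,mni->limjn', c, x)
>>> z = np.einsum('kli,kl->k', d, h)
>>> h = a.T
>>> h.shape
(3, 3, 23)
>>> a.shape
(23, 3, 3)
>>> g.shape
(19, 23)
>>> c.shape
(23, 5, 19, 13)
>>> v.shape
(29, 5, 5, 11)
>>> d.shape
(19, 3, 23)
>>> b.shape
(3, 3)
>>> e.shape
(13, 13, 3, 19)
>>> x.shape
(13, 3, 13)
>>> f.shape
(23, 13, 13, 5, 3)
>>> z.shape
(19,)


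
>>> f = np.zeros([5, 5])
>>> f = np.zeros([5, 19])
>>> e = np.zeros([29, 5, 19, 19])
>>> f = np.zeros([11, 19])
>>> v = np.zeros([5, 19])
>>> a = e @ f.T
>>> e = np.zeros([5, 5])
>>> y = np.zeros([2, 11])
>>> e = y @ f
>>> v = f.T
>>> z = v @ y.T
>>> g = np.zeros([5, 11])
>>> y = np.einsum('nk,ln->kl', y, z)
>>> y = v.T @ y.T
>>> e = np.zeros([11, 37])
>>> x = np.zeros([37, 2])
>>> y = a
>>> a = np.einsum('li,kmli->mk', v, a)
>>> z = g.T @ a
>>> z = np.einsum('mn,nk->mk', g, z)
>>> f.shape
(11, 19)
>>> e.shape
(11, 37)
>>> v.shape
(19, 11)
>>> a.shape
(5, 29)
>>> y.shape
(29, 5, 19, 11)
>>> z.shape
(5, 29)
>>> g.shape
(5, 11)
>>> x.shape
(37, 2)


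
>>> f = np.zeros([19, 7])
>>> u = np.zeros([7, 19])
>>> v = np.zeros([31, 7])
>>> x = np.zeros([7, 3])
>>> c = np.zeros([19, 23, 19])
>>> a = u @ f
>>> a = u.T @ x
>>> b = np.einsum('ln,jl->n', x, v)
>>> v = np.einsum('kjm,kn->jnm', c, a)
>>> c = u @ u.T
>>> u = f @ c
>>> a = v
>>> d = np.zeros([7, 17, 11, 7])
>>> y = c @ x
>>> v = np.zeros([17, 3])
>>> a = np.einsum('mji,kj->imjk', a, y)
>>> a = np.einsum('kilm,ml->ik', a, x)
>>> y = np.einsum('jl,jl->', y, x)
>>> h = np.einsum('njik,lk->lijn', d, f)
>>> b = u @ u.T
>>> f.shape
(19, 7)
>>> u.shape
(19, 7)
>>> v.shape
(17, 3)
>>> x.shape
(7, 3)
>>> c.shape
(7, 7)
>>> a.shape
(23, 19)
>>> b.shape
(19, 19)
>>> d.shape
(7, 17, 11, 7)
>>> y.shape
()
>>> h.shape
(19, 11, 17, 7)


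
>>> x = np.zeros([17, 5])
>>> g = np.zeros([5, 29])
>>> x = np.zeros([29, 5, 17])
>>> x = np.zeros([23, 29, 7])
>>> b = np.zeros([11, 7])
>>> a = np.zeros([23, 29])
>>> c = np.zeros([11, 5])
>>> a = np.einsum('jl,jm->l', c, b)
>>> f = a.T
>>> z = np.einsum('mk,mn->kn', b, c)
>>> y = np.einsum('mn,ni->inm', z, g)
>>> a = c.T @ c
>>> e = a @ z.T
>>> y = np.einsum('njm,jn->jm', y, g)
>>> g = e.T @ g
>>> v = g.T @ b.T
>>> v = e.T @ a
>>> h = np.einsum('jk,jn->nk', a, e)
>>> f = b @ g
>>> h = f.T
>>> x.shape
(23, 29, 7)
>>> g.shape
(7, 29)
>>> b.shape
(11, 7)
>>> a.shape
(5, 5)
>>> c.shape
(11, 5)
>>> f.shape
(11, 29)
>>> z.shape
(7, 5)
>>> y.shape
(5, 7)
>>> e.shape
(5, 7)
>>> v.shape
(7, 5)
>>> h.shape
(29, 11)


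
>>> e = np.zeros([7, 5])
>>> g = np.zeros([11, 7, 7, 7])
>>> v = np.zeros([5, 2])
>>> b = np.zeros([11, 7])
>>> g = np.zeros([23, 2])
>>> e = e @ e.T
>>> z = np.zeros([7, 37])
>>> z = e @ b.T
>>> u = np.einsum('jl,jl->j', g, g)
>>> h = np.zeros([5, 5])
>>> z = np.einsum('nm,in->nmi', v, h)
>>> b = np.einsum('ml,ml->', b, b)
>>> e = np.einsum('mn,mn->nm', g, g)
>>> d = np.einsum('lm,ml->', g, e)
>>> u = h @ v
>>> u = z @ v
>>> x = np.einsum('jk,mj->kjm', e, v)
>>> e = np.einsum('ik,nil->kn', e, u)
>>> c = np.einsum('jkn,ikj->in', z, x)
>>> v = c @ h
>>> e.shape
(23, 5)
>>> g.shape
(23, 2)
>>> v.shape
(23, 5)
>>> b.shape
()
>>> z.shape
(5, 2, 5)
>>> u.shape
(5, 2, 2)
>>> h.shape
(5, 5)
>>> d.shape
()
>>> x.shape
(23, 2, 5)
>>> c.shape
(23, 5)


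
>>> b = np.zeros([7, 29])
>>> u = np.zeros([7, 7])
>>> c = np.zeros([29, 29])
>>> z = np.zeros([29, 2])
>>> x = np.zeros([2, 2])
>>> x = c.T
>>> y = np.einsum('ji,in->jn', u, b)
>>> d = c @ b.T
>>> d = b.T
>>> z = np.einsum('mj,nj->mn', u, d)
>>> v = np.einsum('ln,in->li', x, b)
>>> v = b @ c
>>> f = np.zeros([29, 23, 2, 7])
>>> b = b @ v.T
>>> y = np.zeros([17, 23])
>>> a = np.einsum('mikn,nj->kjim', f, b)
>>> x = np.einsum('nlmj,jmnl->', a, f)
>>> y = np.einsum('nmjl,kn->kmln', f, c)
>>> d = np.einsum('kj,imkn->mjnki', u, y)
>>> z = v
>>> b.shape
(7, 7)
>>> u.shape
(7, 7)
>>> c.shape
(29, 29)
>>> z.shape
(7, 29)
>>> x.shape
()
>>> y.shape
(29, 23, 7, 29)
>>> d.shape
(23, 7, 29, 7, 29)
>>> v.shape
(7, 29)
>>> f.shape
(29, 23, 2, 7)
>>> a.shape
(2, 7, 23, 29)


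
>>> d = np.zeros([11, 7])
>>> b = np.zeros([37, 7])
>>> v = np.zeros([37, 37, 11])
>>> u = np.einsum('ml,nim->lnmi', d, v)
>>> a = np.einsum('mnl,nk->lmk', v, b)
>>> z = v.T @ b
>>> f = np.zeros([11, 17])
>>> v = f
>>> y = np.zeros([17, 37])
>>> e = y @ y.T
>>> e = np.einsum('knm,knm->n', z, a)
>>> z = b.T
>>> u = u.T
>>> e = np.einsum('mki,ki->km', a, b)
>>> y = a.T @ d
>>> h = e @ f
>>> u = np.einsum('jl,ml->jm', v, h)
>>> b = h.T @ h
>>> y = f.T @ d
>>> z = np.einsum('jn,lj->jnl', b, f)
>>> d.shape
(11, 7)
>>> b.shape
(17, 17)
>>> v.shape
(11, 17)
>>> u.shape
(11, 37)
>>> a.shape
(11, 37, 7)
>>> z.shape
(17, 17, 11)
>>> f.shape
(11, 17)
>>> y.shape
(17, 7)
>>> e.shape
(37, 11)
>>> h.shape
(37, 17)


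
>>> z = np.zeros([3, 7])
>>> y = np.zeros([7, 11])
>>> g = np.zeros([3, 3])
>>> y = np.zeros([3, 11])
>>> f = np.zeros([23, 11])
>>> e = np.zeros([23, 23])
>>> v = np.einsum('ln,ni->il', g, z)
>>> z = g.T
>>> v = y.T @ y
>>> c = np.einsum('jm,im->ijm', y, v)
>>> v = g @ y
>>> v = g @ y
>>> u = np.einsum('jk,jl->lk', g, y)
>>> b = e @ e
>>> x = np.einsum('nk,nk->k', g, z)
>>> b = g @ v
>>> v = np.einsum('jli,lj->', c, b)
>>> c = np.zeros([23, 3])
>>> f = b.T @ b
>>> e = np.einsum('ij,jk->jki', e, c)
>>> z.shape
(3, 3)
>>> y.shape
(3, 11)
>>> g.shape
(3, 3)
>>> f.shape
(11, 11)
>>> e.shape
(23, 3, 23)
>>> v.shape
()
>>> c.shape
(23, 3)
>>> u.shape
(11, 3)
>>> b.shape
(3, 11)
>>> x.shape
(3,)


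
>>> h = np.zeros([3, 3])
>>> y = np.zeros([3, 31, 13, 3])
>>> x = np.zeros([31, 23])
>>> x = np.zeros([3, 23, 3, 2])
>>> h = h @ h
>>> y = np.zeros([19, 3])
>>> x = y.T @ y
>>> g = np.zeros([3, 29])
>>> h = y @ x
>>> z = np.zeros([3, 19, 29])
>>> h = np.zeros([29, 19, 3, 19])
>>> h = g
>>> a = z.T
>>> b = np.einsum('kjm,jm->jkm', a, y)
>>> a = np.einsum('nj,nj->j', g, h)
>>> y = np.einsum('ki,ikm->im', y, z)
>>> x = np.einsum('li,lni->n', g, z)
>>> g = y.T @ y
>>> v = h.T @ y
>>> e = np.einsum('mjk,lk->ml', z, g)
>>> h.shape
(3, 29)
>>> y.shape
(3, 29)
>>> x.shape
(19,)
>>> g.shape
(29, 29)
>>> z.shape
(3, 19, 29)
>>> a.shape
(29,)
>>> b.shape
(19, 29, 3)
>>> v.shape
(29, 29)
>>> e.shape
(3, 29)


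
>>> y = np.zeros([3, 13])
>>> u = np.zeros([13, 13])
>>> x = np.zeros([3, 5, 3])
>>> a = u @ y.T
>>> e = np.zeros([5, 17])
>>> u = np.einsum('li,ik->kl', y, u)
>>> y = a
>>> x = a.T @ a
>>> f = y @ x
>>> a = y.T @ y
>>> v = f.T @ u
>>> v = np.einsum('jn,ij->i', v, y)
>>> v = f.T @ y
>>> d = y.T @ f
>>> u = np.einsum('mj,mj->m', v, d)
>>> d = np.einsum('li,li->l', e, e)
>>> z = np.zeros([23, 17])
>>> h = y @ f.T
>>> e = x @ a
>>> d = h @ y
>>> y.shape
(13, 3)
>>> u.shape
(3,)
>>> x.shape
(3, 3)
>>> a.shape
(3, 3)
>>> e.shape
(3, 3)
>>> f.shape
(13, 3)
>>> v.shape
(3, 3)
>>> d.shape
(13, 3)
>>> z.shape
(23, 17)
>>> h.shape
(13, 13)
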